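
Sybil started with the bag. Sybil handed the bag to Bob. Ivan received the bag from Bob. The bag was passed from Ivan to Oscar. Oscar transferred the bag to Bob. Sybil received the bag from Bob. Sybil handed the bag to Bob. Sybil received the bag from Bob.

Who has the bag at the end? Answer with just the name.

Tracking the bag through each event:
Start: Sybil has the bag.
After event 1: Bob has the bag.
After event 2: Ivan has the bag.
After event 3: Oscar has the bag.
After event 4: Bob has the bag.
After event 5: Sybil has the bag.
After event 6: Bob has the bag.
After event 7: Sybil has the bag.

Answer: Sybil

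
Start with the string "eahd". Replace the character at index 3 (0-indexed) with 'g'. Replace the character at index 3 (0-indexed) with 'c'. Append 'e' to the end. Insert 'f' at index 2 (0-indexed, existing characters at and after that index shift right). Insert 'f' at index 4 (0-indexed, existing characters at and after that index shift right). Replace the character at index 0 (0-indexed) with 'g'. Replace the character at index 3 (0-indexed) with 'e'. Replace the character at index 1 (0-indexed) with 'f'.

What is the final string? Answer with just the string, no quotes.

Answer: gffefce

Derivation:
Applying each edit step by step:
Start: "eahd"
Op 1 (replace idx 3: 'd' -> 'g'): "eahd" -> "eahg"
Op 2 (replace idx 3: 'g' -> 'c'): "eahg" -> "eahc"
Op 3 (append 'e'): "eahc" -> "eahce"
Op 4 (insert 'f' at idx 2): "eahce" -> "eafhce"
Op 5 (insert 'f' at idx 4): "eafhce" -> "eafhfce"
Op 6 (replace idx 0: 'e' -> 'g'): "eafhfce" -> "gafhfce"
Op 7 (replace idx 3: 'h' -> 'e'): "gafhfce" -> "gafefce"
Op 8 (replace idx 1: 'a' -> 'f'): "gafefce" -> "gffefce"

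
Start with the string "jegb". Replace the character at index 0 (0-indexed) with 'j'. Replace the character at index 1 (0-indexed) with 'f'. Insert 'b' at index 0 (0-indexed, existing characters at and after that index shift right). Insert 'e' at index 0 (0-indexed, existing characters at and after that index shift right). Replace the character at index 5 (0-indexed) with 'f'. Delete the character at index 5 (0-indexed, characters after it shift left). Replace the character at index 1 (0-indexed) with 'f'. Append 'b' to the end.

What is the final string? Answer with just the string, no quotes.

Answer: efjfgb

Derivation:
Applying each edit step by step:
Start: "jegb"
Op 1 (replace idx 0: 'j' -> 'j'): "jegb" -> "jegb"
Op 2 (replace idx 1: 'e' -> 'f'): "jegb" -> "jfgb"
Op 3 (insert 'b' at idx 0): "jfgb" -> "bjfgb"
Op 4 (insert 'e' at idx 0): "bjfgb" -> "ebjfgb"
Op 5 (replace idx 5: 'b' -> 'f'): "ebjfgb" -> "ebjfgf"
Op 6 (delete idx 5 = 'f'): "ebjfgf" -> "ebjfg"
Op 7 (replace idx 1: 'b' -> 'f'): "ebjfg" -> "efjfg"
Op 8 (append 'b'): "efjfg" -> "efjfgb"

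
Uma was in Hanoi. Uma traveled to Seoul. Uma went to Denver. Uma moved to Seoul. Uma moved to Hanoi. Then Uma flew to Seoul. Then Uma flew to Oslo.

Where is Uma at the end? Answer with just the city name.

Tracking Uma's location:
Start: Uma is in Hanoi.
After move 1: Hanoi -> Seoul. Uma is in Seoul.
After move 2: Seoul -> Denver. Uma is in Denver.
After move 3: Denver -> Seoul. Uma is in Seoul.
After move 4: Seoul -> Hanoi. Uma is in Hanoi.
After move 5: Hanoi -> Seoul. Uma is in Seoul.
After move 6: Seoul -> Oslo. Uma is in Oslo.

Answer: Oslo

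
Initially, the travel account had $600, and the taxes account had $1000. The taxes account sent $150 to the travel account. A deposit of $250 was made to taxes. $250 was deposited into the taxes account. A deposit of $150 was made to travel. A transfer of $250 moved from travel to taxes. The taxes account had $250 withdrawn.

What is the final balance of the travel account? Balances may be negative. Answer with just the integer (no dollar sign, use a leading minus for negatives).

Tracking account balances step by step:
Start: travel=600, taxes=1000
Event 1 (transfer 150 taxes -> travel): taxes: 1000 - 150 = 850, travel: 600 + 150 = 750. Balances: travel=750, taxes=850
Event 2 (deposit 250 to taxes): taxes: 850 + 250 = 1100. Balances: travel=750, taxes=1100
Event 3 (deposit 250 to taxes): taxes: 1100 + 250 = 1350. Balances: travel=750, taxes=1350
Event 4 (deposit 150 to travel): travel: 750 + 150 = 900. Balances: travel=900, taxes=1350
Event 5 (transfer 250 travel -> taxes): travel: 900 - 250 = 650, taxes: 1350 + 250 = 1600. Balances: travel=650, taxes=1600
Event 6 (withdraw 250 from taxes): taxes: 1600 - 250 = 1350. Balances: travel=650, taxes=1350

Final balance of travel: 650

Answer: 650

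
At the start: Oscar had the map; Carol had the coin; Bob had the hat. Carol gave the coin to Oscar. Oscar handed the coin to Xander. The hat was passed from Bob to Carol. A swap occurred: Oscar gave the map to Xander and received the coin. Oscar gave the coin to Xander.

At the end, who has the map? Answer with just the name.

Tracking all object holders:
Start: map:Oscar, coin:Carol, hat:Bob
Event 1 (give coin: Carol -> Oscar). State: map:Oscar, coin:Oscar, hat:Bob
Event 2 (give coin: Oscar -> Xander). State: map:Oscar, coin:Xander, hat:Bob
Event 3 (give hat: Bob -> Carol). State: map:Oscar, coin:Xander, hat:Carol
Event 4 (swap map<->coin: now map:Xander, coin:Oscar). State: map:Xander, coin:Oscar, hat:Carol
Event 5 (give coin: Oscar -> Xander). State: map:Xander, coin:Xander, hat:Carol

Final state: map:Xander, coin:Xander, hat:Carol
The map is held by Xander.

Answer: Xander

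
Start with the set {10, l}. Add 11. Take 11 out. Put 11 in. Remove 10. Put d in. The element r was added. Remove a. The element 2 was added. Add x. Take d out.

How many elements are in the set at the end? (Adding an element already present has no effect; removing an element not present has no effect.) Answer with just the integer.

Answer: 5

Derivation:
Tracking the set through each operation:
Start: {10, l}
Event 1 (add 11): added. Set: {10, 11, l}
Event 2 (remove 11): removed. Set: {10, l}
Event 3 (add 11): added. Set: {10, 11, l}
Event 4 (remove 10): removed. Set: {11, l}
Event 5 (add d): added. Set: {11, d, l}
Event 6 (add r): added. Set: {11, d, l, r}
Event 7 (remove a): not present, no change. Set: {11, d, l, r}
Event 8 (add 2): added. Set: {11, 2, d, l, r}
Event 9 (add x): added. Set: {11, 2, d, l, r, x}
Event 10 (remove d): removed. Set: {11, 2, l, r, x}

Final set: {11, 2, l, r, x} (size 5)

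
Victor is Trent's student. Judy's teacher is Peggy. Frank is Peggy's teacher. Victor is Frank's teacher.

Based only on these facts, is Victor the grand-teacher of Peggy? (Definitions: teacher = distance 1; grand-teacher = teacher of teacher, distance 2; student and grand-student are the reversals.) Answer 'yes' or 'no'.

Answer: yes

Derivation:
Reconstructing the teacher chain from the given facts:
  Trent -> Victor -> Frank -> Peggy -> Judy
(each arrow means 'teacher of the next')
Positions in the chain (0 = top):
  position of Trent: 0
  position of Victor: 1
  position of Frank: 2
  position of Peggy: 3
  position of Judy: 4

Victor is at position 1, Peggy is at position 3; signed distance (j - i) = 2.
'grand-teacher' requires j - i = 2. Actual distance is 2, so the relation HOLDS.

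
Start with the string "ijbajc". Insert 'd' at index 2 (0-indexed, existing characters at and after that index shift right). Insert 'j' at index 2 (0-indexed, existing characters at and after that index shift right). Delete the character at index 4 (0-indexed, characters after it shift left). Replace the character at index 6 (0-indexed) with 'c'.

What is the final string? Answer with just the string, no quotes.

Applying each edit step by step:
Start: "ijbajc"
Op 1 (insert 'd' at idx 2): "ijbajc" -> "ijdbajc"
Op 2 (insert 'j' at idx 2): "ijdbajc" -> "ijjdbajc"
Op 3 (delete idx 4 = 'b'): "ijjdbajc" -> "ijjdajc"
Op 4 (replace idx 6: 'c' -> 'c'): "ijjdajc" -> "ijjdajc"

Answer: ijjdajc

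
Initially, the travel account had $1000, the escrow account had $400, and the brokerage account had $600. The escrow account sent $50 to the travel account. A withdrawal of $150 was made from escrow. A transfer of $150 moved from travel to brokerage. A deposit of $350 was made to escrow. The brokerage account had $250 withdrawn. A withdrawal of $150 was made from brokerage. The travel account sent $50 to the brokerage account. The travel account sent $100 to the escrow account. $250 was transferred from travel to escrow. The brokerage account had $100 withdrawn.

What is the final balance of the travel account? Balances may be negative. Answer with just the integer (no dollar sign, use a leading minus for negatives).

Tracking account balances step by step:
Start: travel=1000, escrow=400, brokerage=600
Event 1 (transfer 50 escrow -> travel): escrow: 400 - 50 = 350, travel: 1000 + 50 = 1050. Balances: travel=1050, escrow=350, brokerage=600
Event 2 (withdraw 150 from escrow): escrow: 350 - 150 = 200. Balances: travel=1050, escrow=200, brokerage=600
Event 3 (transfer 150 travel -> brokerage): travel: 1050 - 150 = 900, brokerage: 600 + 150 = 750. Balances: travel=900, escrow=200, brokerage=750
Event 4 (deposit 350 to escrow): escrow: 200 + 350 = 550. Balances: travel=900, escrow=550, brokerage=750
Event 5 (withdraw 250 from brokerage): brokerage: 750 - 250 = 500. Balances: travel=900, escrow=550, brokerage=500
Event 6 (withdraw 150 from brokerage): brokerage: 500 - 150 = 350. Balances: travel=900, escrow=550, brokerage=350
Event 7 (transfer 50 travel -> brokerage): travel: 900 - 50 = 850, brokerage: 350 + 50 = 400. Balances: travel=850, escrow=550, brokerage=400
Event 8 (transfer 100 travel -> escrow): travel: 850 - 100 = 750, escrow: 550 + 100 = 650. Balances: travel=750, escrow=650, brokerage=400
Event 9 (transfer 250 travel -> escrow): travel: 750 - 250 = 500, escrow: 650 + 250 = 900. Balances: travel=500, escrow=900, brokerage=400
Event 10 (withdraw 100 from brokerage): brokerage: 400 - 100 = 300. Balances: travel=500, escrow=900, brokerage=300

Final balance of travel: 500

Answer: 500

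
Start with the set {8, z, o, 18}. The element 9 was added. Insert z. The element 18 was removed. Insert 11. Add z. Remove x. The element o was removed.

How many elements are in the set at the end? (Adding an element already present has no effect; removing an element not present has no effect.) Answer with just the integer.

Answer: 4

Derivation:
Tracking the set through each operation:
Start: {18, 8, o, z}
Event 1 (add 9): added. Set: {18, 8, 9, o, z}
Event 2 (add z): already present, no change. Set: {18, 8, 9, o, z}
Event 3 (remove 18): removed. Set: {8, 9, o, z}
Event 4 (add 11): added. Set: {11, 8, 9, o, z}
Event 5 (add z): already present, no change. Set: {11, 8, 9, o, z}
Event 6 (remove x): not present, no change. Set: {11, 8, 9, o, z}
Event 7 (remove o): removed. Set: {11, 8, 9, z}

Final set: {11, 8, 9, z} (size 4)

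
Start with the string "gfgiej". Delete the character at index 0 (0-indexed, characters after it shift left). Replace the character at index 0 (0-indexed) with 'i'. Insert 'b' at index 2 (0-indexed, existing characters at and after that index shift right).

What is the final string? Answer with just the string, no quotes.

Applying each edit step by step:
Start: "gfgiej"
Op 1 (delete idx 0 = 'g'): "gfgiej" -> "fgiej"
Op 2 (replace idx 0: 'f' -> 'i'): "fgiej" -> "igiej"
Op 3 (insert 'b' at idx 2): "igiej" -> "igbiej"

Answer: igbiej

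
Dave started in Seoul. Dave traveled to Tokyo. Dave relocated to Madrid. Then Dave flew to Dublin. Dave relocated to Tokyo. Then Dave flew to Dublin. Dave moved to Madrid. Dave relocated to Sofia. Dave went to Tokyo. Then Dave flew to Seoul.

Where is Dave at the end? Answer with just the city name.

Tracking Dave's location:
Start: Dave is in Seoul.
After move 1: Seoul -> Tokyo. Dave is in Tokyo.
After move 2: Tokyo -> Madrid. Dave is in Madrid.
After move 3: Madrid -> Dublin. Dave is in Dublin.
After move 4: Dublin -> Tokyo. Dave is in Tokyo.
After move 5: Tokyo -> Dublin. Dave is in Dublin.
After move 6: Dublin -> Madrid. Dave is in Madrid.
After move 7: Madrid -> Sofia. Dave is in Sofia.
After move 8: Sofia -> Tokyo. Dave is in Tokyo.
After move 9: Tokyo -> Seoul. Dave is in Seoul.

Answer: Seoul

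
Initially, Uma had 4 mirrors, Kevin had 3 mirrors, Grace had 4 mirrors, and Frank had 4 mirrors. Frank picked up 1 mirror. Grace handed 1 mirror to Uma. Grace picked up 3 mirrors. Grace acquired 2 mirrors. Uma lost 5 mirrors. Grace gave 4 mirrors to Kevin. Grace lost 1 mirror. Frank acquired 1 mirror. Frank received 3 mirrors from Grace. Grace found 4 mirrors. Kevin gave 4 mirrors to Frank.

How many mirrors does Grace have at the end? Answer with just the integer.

Answer: 4

Derivation:
Tracking counts step by step:
Start: Uma=4, Kevin=3, Grace=4, Frank=4
Event 1 (Frank +1): Frank: 4 -> 5. State: Uma=4, Kevin=3, Grace=4, Frank=5
Event 2 (Grace -> Uma, 1): Grace: 4 -> 3, Uma: 4 -> 5. State: Uma=5, Kevin=3, Grace=3, Frank=5
Event 3 (Grace +3): Grace: 3 -> 6. State: Uma=5, Kevin=3, Grace=6, Frank=5
Event 4 (Grace +2): Grace: 6 -> 8. State: Uma=5, Kevin=3, Grace=8, Frank=5
Event 5 (Uma -5): Uma: 5 -> 0. State: Uma=0, Kevin=3, Grace=8, Frank=5
Event 6 (Grace -> Kevin, 4): Grace: 8 -> 4, Kevin: 3 -> 7. State: Uma=0, Kevin=7, Grace=4, Frank=5
Event 7 (Grace -1): Grace: 4 -> 3. State: Uma=0, Kevin=7, Grace=3, Frank=5
Event 8 (Frank +1): Frank: 5 -> 6. State: Uma=0, Kevin=7, Grace=3, Frank=6
Event 9 (Grace -> Frank, 3): Grace: 3 -> 0, Frank: 6 -> 9. State: Uma=0, Kevin=7, Grace=0, Frank=9
Event 10 (Grace +4): Grace: 0 -> 4. State: Uma=0, Kevin=7, Grace=4, Frank=9
Event 11 (Kevin -> Frank, 4): Kevin: 7 -> 3, Frank: 9 -> 13. State: Uma=0, Kevin=3, Grace=4, Frank=13

Grace's final count: 4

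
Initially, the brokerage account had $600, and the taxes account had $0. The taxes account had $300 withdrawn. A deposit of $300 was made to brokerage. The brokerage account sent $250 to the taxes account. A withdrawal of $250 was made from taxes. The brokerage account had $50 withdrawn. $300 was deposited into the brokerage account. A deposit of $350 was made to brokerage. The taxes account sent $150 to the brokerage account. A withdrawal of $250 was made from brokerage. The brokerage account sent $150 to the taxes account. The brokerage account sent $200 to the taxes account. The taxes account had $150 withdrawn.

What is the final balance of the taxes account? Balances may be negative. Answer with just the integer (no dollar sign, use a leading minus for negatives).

Answer: -250

Derivation:
Tracking account balances step by step:
Start: brokerage=600, taxes=0
Event 1 (withdraw 300 from taxes): taxes: 0 - 300 = -300. Balances: brokerage=600, taxes=-300
Event 2 (deposit 300 to brokerage): brokerage: 600 + 300 = 900. Balances: brokerage=900, taxes=-300
Event 3 (transfer 250 brokerage -> taxes): brokerage: 900 - 250 = 650, taxes: -300 + 250 = -50. Balances: brokerage=650, taxes=-50
Event 4 (withdraw 250 from taxes): taxes: -50 - 250 = -300. Balances: brokerage=650, taxes=-300
Event 5 (withdraw 50 from brokerage): brokerage: 650 - 50 = 600. Balances: brokerage=600, taxes=-300
Event 6 (deposit 300 to brokerage): brokerage: 600 + 300 = 900. Balances: brokerage=900, taxes=-300
Event 7 (deposit 350 to brokerage): brokerage: 900 + 350 = 1250. Balances: brokerage=1250, taxes=-300
Event 8 (transfer 150 taxes -> brokerage): taxes: -300 - 150 = -450, brokerage: 1250 + 150 = 1400. Balances: brokerage=1400, taxes=-450
Event 9 (withdraw 250 from brokerage): brokerage: 1400 - 250 = 1150. Balances: brokerage=1150, taxes=-450
Event 10 (transfer 150 brokerage -> taxes): brokerage: 1150 - 150 = 1000, taxes: -450 + 150 = -300. Balances: brokerage=1000, taxes=-300
Event 11 (transfer 200 brokerage -> taxes): brokerage: 1000 - 200 = 800, taxes: -300 + 200 = -100. Balances: brokerage=800, taxes=-100
Event 12 (withdraw 150 from taxes): taxes: -100 - 150 = -250. Balances: brokerage=800, taxes=-250

Final balance of taxes: -250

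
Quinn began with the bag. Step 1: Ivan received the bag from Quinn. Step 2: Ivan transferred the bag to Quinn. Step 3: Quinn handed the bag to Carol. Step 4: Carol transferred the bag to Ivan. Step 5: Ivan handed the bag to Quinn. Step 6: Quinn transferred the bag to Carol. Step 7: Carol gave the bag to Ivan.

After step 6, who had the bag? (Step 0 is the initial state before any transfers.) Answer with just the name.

Tracking the bag holder through step 6:
After step 0 (start): Quinn
After step 1: Ivan
After step 2: Quinn
After step 3: Carol
After step 4: Ivan
After step 5: Quinn
After step 6: Carol

At step 6, the holder is Carol.

Answer: Carol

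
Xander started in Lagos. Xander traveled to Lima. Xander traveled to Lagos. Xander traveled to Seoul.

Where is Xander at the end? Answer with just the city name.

Answer: Seoul

Derivation:
Tracking Xander's location:
Start: Xander is in Lagos.
After move 1: Lagos -> Lima. Xander is in Lima.
After move 2: Lima -> Lagos. Xander is in Lagos.
After move 3: Lagos -> Seoul. Xander is in Seoul.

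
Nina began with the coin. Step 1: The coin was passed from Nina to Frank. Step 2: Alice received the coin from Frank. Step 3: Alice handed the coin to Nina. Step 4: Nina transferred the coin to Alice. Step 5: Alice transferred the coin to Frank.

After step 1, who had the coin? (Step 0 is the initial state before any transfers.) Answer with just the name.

Answer: Frank

Derivation:
Tracking the coin holder through step 1:
After step 0 (start): Nina
After step 1: Frank

At step 1, the holder is Frank.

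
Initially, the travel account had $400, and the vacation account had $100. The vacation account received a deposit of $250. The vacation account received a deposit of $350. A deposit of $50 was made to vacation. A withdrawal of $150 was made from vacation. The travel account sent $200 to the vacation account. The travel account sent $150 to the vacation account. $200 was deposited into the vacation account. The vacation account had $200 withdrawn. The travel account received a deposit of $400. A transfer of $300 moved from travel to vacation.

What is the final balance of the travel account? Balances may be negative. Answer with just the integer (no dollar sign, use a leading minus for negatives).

Answer: 150

Derivation:
Tracking account balances step by step:
Start: travel=400, vacation=100
Event 1 (deposit 250 to vacation): vacation: 100 + 250 = 350. Balances: travel=400, vacation=350
Event 2 (deposit 350 to vacation): vacation: 350 + 350 = 700. Balances: travel=400, vacation=700
Event 3 (deposit 50 to vacation): vacation: 700 + 50 = 750. Balances: travel=400, vacation=750
Event 4 (withdraw 150 from vacation): vacation: 750 - 150 = 600. Balances: travel=400, vacation=600
Event 5 (transfer 200 travel -> vacation): travel: 400 - 200 = 200, vacation: 600 + 200 = 800. Balances: travel=200, vacation=800
Event 6 (transfer 150 travel -> vacation): travel: 200 - 150 = 50, vacation: 800 + 150 = 950. Balances: travel=50, vacation=950
Event 7 (deposit 200 to vacation): vacation: 950 + 200 = 1150. Balances: travel=50, vacation=1150
Event 8 (withdraw 200 from vacation): vacation: 1150 - 200 = 950. Balances: travel=50, vacation=950
Event 9 (deposit 400 to travel): travel: 50 + 400 = 450. Balances: travel=450, vacation=950
Event 10 (transfer 300 travel -> vacation): travel: 450 - 300 = 150, vacation: 950 + 300 = 1250. Balances: travel=150, vacation=1250

Final balance of travel: 150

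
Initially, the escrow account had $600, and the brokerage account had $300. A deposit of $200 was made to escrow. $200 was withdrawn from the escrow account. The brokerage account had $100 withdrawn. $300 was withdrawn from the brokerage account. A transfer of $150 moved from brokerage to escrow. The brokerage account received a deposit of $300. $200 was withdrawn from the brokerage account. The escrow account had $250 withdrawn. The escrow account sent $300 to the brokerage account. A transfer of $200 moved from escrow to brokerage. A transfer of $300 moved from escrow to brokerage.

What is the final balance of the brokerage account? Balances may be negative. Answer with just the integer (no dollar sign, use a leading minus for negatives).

Answer: 650

Derivation:
Tracking account balances step by step:
Start: escrow=600, brokerage=300
Event 1 (deposit 200 to escrow): escrow: 600 + 200 = 800. Balances: escrow=800, brokerage=300
Event 2 (withdraw 200 from escrow): escrow: 800 - 200 = 600. Balances: escrow=600, brokerage=300
Event 3 (withdraw 100 from brokerage): brokerage: 300 - 100 = 200. Balances: escrow=600, brokerage=200
Event 4 (withdraw 300 from brokerage): brokerage: 200 - 300 = -100. Balances: escrow=600, brokerage=-100
Event 5 (transfer 150 brokerage -> escrow): brokerage: -100 - 150 = -250, escrow: 600 + 150 = 750. Balances: escrow=750, brokerage=-250
Event 6 (deposit 300 to brokerage): brokerage: -250 + 300 = 50. Balances: escrow=750, brokerage=50
Event 7 (withdraw 200 from brokerage): brokerage: 50 - 200 = -150. Balances: escrow=750, brokerage=-150
Event 8 (withdraw 250 from escrow): escrow: 750 - 250 = 500. Balances: escrow=500, brokerage=-150
Event 9 (transfer 300 escrow -> brokerage): escrow: 500 - 300 = 200, brokerage: -150 + 300 = 150. Balances: escrow=200, brokerage=150
Event 10 (transfer 200 escrow -> brokerage): escrow: 200 - 200 = 0, brokerage: 150 + 200 = 350. Balances: escrow=0, brokerage=350
Event 11 (transfer 300 escrow -> brokerage): escrow: 0 - 300 = -300, brokerage: 350 + 300 = 650. Balances: escrow=-300, brokerage=650

Final balance of brokerage: 650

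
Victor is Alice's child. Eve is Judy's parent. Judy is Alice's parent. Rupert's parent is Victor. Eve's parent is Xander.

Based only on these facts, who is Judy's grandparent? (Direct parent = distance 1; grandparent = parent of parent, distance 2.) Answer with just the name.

Reconstructing the parent chain from the given facts:
  Xander -> Eve -> Judy -> Alice -> Victor -> Rupert
(each arrow means 'parent of the next')
Positions in the chain (0 = top):
  position of Xander: 0
  position of Eve: 1
  position of Judy: 2
  position of Alice: 3
  position of Victor: 4
  position of Rupert: 5

Judy is at position 2; the grandparent is 2 steps up the chain, i.e. position 0: Xander.

Answer: Xander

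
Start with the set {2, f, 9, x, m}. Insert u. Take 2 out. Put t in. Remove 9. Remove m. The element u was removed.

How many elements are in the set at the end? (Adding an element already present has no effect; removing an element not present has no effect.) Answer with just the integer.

Answer: 3

Derivation:
Tracking the set through each operation:
Start: {2, 9, f, m, x}
Event 1 (add u): added. Set: {2, 9, f, m, u, x}
Event 2 (remove 2): removed. Set: {9, f, m, u, x}
Event 3 (add t): added. Set: {9, f, m, t, u, x}
Event 4 (remove 9): removed. Set: {f, m, t, u, x}
Event 5 (remove m): removed. Set: {f, t, u, x}
Event 6 (remove u): removed. Set: {f, t, x}

Final set: {f, t, x} (size 3)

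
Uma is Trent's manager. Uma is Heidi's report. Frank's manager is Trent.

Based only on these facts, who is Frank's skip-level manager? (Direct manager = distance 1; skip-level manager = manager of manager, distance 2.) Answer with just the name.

Reconstructing the manager chain from the given facts:
  Heidi -> Uma -> Trent -> Frank
(each arrow means 'manager of the next')
Positions in the chain (0 = top):
  position of Heidi: 0
  position of Uma: 1
  position of Trent: 2
  position of Frank: 3

Frank is at position 3; the skip-level manager is 2 steps up the chain, i.e. position 1: Uma.

Answer: Uma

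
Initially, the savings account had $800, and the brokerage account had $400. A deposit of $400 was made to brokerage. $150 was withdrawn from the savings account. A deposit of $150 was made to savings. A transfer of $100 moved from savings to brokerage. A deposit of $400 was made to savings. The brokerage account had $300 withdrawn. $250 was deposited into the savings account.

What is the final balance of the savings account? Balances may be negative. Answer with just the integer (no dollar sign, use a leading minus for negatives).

Tracking account balances step by step:
Start: savings=800, brokerage=400
Event 1 (deposit 400 to brokerage): brokerage: 400 + 400 = 800. Balances: savings=800, brokerage=800
Event 2 (withdraw 150 from savings): savings: 800 - 150 = 650. Balances: savings=650, brokerage=800
Event 3 (deposit 150 to savings): savings: 650 + 150 = 800. Balances: savings=800, brokerage=800
Event 4 (transfer 100 savings -> brokerage): savings: 800 - 100 = 700, brokerage: 800 + 100 = 900. Balances: savings=700, brokerage=900
Event 5 (deposit 400 to savings): savings: 700 + 400 = 1100. Balances: savings=1100, brokerage=900
Event 6 (withdraw 300 from brokerage): brokerage: 900 - 300 = 600. Balances: savings=1100, brokerage=600
Event 7 (deposit 250 to savings): savings: 1100 + 250 = 1350. Balances: savings=1350, brokerage=600

Final balance of savings: 1350

Answer: 1350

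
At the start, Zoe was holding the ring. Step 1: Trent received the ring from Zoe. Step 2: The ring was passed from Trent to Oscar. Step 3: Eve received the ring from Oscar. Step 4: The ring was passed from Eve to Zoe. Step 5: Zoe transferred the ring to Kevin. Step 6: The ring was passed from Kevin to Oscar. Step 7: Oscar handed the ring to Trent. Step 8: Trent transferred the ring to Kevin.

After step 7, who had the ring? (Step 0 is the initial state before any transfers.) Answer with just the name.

Tracking the ring holder through step 7:
After step 0 (start): Zoe
After step 1: Trent
After step 2: Oscar
After step 3: Eve
After step 4: Zoe
After step 5: Kevin
After step 6: Oscar
After step 7: Trent

At step 7, the holder is Trent.

Answer: Trent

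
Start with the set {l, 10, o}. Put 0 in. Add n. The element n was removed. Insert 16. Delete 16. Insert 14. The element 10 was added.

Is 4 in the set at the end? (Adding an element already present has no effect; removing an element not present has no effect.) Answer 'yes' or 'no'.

Answer: no

Derivation:
Tracking the set through each operation:
Start: {10, l, o}
Event 1 (add 0): added. Set: {0, 10, l, o}
Event 2 (add n): added. Set: {0, 10, l, n, o}
Event 3 (remove n): removed. Set: {0, 10, l, o}
Event 4 (add 16): added. Set: {0, 10, 16, l, o}
Event 5 (remove 16): removed. Set: {0, 10, l, o}
Event 6 (add 14): added. Set: {0, 10, 14, l, o}
Event 7 (add 10): already present, no change. Set: {0, 10, 14, l, o}

Final set: {0, 10, 14, l, o} (size 5)
4 is NOT in the final set.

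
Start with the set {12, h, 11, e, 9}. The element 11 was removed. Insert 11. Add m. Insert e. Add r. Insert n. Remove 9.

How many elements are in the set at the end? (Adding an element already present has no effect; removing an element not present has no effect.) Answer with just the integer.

Tracking the set through each operation:
Start: {11, 12, 9, e, h}
Event 1 (remove 11): removed. Set: {12, 9, e, h}
Event 2 (add 11): added. Set: {11, 12, 9, e, h}
Event 3 (add m): added. Set: {11, 12, 9, e, h, m}
Event 4 (add e): already present, no change. Set: {11, 12, 9, e, h, m}
Event 5 (add r): added. Set: {11, 12, 9, e, h, m, r}
Event 6 (add n): added. Set: {11, 12, 9, e, h, m, n, r}
Event 7 (remove 9): removed. Set: {11, 12, e, h, m, n, r}

Final set: {11, 12, e, h, m, n, r} (size 7)

Answer: 7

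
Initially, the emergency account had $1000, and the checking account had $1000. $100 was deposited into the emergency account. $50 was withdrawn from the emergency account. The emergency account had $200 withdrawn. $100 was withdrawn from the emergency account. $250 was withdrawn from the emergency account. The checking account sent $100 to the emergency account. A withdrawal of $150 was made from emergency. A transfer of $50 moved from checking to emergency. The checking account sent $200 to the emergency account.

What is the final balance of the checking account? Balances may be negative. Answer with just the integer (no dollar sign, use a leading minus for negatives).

Answer: 650

Derivation:
Tracking account balances step by step:
Start: emergency=1000, checking=1000
Event 1 (deposit 100 to emergency): emergency: 1000 + 100 = 1100. Balances: emergency=1100, checking=1000
Event 2 (withdraw 50 from emergency): emergency: 1100 - 50 = 1050. Balances: emergency=1050, checking=1000
Event 3 (withdraw 200 from emergency): emergency: 1050 - 200 = 850. Balances: emergency=850, checking=1000
Event 4 (withdraw 100 from emergency): emergency: 850 - 100 = 750. Balances: emergency=750, checking=1000
Event 5 (withdraw 250 from emergency): emergency: 750 - 250 = 500. Balances: emergency=500, checking=1000
Event 6 (transfer 100 checking -> emergency): checking: 1000 - 100 = 900, emergency: 500 + 100 = 600. Balances: emergency=600, checking=900
Event 7 (withdraw 150 from emergency): emergency: 600 - 150 = 450. Balances: emergency=450, checking=900
Event 8 (transfer 50 checking -> emergency): checking: 900 - 50 = 850, emergency: 450 + 50 = 500. Balances: emergency=500, checking=850
Event 9 (transfer 200 checking -> emergency): checking: 850 - 200 = 650, emergency: 500 + 200 = 700. Balances: emergency=700, checking=650

Final balance of checking: 650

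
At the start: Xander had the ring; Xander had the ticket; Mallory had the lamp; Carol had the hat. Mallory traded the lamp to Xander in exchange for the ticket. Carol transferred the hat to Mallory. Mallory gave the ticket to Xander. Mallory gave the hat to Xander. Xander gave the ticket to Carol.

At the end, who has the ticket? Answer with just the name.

Answer: Carol

Derivation:
Tracking all object holders:
Start: ring:Xander, ticket:Xander, lamp:Mallory, hat:Carol
Event 1 (swap lamp<->ticket: now lamp:Xander, ticket:Mallory). State: ring:Xander, ticket:Mallory, lamp:Xander, hat:Carol
Event 2 (give hat: Carol -> Mallory). State: ring:Xander, ticket:Mallory, lamp:Xander, hat:Mallory
Event 3 (give ticket: Mallory -> Xander). State: ring:Xander, ticket:Xander, lamp:Xander, hat:Mallory
Event 4 (give hat: Mallory -> Xander). State: ring:Xander, ticket:Xander, lamp:Xander, hat:Xander
Event 5 (give ticket: Xander -> Carol). State: ring:Xander, ticket:Carol, lamp:Xander, hat:Xander

Final state: ring:Xander, ticket:Carol, lamp:Xander, hat:Xander
The ticket is held by Carol.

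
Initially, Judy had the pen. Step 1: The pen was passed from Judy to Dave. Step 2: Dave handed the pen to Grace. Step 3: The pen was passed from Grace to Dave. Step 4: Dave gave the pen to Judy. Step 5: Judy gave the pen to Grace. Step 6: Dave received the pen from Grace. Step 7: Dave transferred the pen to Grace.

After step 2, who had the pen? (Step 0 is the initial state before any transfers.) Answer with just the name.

Answer: Grace

Derivation:
Tracking the pen holder through step 2:
After step 0 (start): Judy
After step 1: Dave
After step 2: Grace

At step 2, the holder is Grace.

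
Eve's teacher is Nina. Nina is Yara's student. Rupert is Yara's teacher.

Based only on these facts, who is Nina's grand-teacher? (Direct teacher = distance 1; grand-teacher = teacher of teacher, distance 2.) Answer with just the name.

Answer: Rupert

Derivation:
Reconstructing the teacher chain from the given facts:
  Rupert -> Yara -> Nina -> Eve
(each arrow means 'teacher of the next')
Positions in the chain (0 = top):
  position of Rupert: 0
  position of Yara: 1
  position of Nina: 2
  position of Eve: 3

Nina is at position 2; the grand-teacher is 2 steps up the chain, i.e. position 0: Rupert.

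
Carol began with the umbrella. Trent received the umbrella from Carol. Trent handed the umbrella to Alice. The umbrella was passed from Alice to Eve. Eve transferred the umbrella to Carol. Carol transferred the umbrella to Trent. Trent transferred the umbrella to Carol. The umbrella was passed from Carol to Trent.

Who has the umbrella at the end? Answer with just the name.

Answer: Trent

Derivation:
Tracking the umbrella through each event:
Start: Carol has the umbrella.
After event 1: Trent has the umbrella.
After event 2: Alice has the umbrella.
After event 3: Eve has the umbrella.
After event 4: Carol has the umbrella.
After event 5: Trent has the umbrella.
After event 6: Carol has the umbrella.
After event 7: Trent has the umbrella.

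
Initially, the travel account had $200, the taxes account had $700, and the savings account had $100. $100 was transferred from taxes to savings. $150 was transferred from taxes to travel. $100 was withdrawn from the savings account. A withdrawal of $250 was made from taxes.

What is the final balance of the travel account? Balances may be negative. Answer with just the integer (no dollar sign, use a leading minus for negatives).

Tracking account balances step by step:
Start: travel=200, taxes=700, savings=100
Event 1 (transfer 100 taxes -> savings): taxes: 700 - 100 = 600, savings: 100 + 100 = 200. Balances: travel=200, taxes=600, savings=200
Event 2 (transfer 150 taxes -> travel): taxes: 600 - 150 = 450, travel: 200 + 150 = 350. Balances: travel=350, taxes=450, savings=200
Event 3 (withdraw 100 from savings): savings: 200 - 100 = 100. Balances: travel=350, taxes=450, savings=100
Event 4 (withdraw 250 from taxes): taxes: 450 - 250 = 200. Balances: travel=350, taxes=200, savings=100

Final balance of travel: 350

Answer: 350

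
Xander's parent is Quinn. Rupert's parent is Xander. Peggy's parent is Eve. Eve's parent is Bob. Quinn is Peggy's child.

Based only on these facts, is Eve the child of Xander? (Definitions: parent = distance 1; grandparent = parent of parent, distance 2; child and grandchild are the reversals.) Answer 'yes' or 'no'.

Answer: no

Derivation:
Reconstructing the parent chain from the given facts:
  Bob -> Eve -> Peggy -> Quinn -> Xander -> Rupert
(each arrow means 'parent of the next')
Positions in the chain (0 = top):
  position of Bob: 0
  position of Eve: 1
  position of Peggy: 2
  position of Quinn: 3
  position of Xander: 4
  position of Rupert: 5

Eve is at position 1, Xander is at position 4; signed distance (j - i) = 3.
'child' requires j - i = -1. Actual distance is 3, so the relation does NOT hold.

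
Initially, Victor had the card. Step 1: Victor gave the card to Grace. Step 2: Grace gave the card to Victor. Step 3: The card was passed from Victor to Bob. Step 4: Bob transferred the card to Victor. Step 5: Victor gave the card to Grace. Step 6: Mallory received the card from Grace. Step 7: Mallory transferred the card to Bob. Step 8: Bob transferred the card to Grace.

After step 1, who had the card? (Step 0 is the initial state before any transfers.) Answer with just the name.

Tracking the card holder through step 1:
After step 0 (start): Victor
After step 1: Grace

At step 1, the holder is Grace.

Answer: Grace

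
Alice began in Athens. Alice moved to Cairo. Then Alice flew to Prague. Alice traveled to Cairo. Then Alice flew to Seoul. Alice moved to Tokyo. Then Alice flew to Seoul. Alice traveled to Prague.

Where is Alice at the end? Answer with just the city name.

Tracking Alice's location:
Start: Alice is in Athens.
After move 1: Athens -> Cairo. Alice is in Cairo.
After move 2: Cairo -> Prague. Alice is in Prague.
After move 3: Prague -> Cairo. Alice is in Cairo.
After move 4: Cairo -> Seoul. Alice is in Seoul.
After move 5: Seoul -> Tokyo. Alice is in Tokyo.
After move 6: Tokyo -> Seoul. Alice is in Seoul.
After move 7: Seoul -> Prague. Alice is in Prague.

Answer: Prague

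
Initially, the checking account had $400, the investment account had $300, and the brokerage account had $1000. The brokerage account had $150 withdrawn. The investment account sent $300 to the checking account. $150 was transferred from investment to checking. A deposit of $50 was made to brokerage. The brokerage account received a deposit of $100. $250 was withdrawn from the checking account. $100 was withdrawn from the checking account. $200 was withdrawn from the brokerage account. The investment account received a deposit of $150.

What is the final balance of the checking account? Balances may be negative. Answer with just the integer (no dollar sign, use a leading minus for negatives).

Tracking account balances step by step:
Start: checking=400, investment=300, brokerage=1000
Event 1 (withdraw 150 from brokerage): brokerage: 1000 - 150 = 850. Balances: checking=400, investment=300, brokerage=850
Event 2 (transfer 300 investment -> checking): investment: 300 - 300 = 0, checking: 400 + 300 = 700. Balances: checking=700, investment=0, brokerage=850
Event 3 (transfer 150 investment -> checking): investment: 0 - 150 = -150, checking: 700 + 150 = 850. Balances: checking=850, investment=-150, brokerage=850
Event 4 (deposit 50 to brokerage): brokerage: 850 + 50 = 900. Balances: checking=850, investment=-150, brokerage=900
Event 5 (deposit 100 to brokerage): brokerage: 900 + 100 = 1000. Balances: checking=850, investment=-150, brokerage=1000
Event 6 (withdraw 250 from checking): checking: 850 - 250 = 600. Balances: checking=600, investment=-150, brokerage=1000
Event 7 (withdraw 100 from checking): checking: 600 - 100 = 500. Balances: checking=500, investment=-150, brokerage=1000
Event 8 (withdraw 200 from brokerage): brokerage: 1000 - 200 = 800. Balances: checking=500, investment=-150, brokerage=800
Event 9 (deposit 150 to investment): investment: -150 + 150 = 0. Balances: checking=500, investment=0, brokerage=800

Final balance of checking: 500

Answer: 500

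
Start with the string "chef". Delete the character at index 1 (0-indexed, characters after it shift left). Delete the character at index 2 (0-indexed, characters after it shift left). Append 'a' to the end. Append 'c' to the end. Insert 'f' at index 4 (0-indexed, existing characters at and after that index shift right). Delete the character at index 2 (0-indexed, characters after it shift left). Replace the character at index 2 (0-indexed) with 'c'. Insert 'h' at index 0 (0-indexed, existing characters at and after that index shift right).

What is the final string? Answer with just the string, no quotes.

Applying each edit step by step:
Start: "chef"
Op 1 (delete idx 1 = 'h'): "chef" -> "cef"
Op 2 (delete idx 2 = 'f'): "cef" -> "ce"
Op 3 (append 'a'): "ce" -> "cea"
Op 4 (append 'c'): "cea" -> "ceac"
Op 5 (insert 'f' at idx 4): "ceac" -> "ceacf"
Op 6 (delete idx 2 = 'a'): "ceacf" -> "cecf"
Op 7 (replace idx 2: 'c' -> 'c'): "cecf" -> "cecf"
Op 8 (insert 'h' at idx 0): "cecf" -> "hcecf"

Answer: hcecf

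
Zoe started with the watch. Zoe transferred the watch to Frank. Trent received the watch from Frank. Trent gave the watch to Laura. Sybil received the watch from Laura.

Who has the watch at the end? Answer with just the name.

Answer: Sybil

Derivation:
Tracking the watch through each event:
Start: Zoe has the watch.
After event 1: Frank has the watch.
After event 2: Trent has the watch.
After event 3: Laura has the watch.
After event 4: Sybil has the watch.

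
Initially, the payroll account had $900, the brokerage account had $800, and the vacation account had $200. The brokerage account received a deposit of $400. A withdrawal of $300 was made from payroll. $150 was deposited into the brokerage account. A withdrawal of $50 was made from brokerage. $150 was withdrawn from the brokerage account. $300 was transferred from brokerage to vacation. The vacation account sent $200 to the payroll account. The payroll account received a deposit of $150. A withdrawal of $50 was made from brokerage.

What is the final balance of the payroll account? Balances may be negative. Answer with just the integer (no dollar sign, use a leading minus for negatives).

Tracking account balances step by step:
Start: payroll=900, brokerage=800, vacation=200
Event 1 (deposit 400 to brokerage): brokerage: 800 + 400 = 1200. Balances: payroll=900, brokerage=1200, vacation=200
Event 2 (withdraw 300 from payroll): payroll: 900 - 300 = 600. Balances: payroll=600, brokerage=1200, vacation=200
Event 3 (deposit 150 to brokerage): brokerage: 1200 + 150 = 1350. Balances: payroll=600, brokerage=1350, vacation=200
Event 4 (withdraw 50 from brokerage): brokerage: 1350 - 50 = 1300. Balances: payroll=600, brokerage=1300, vacation=200
Event 5 (withdraw 150 from brokerage): brokerage: 1300 - 150 = 1150. Balances: payroll=600, brokerage=1150, vacation=200
Event 6 (transfer 300 brokerage -> vacation): brokerage: 1150 - 300 = 850, vacation: 200 + 300 = 500. Balances: payroll=600, brokerage=850, vacation=500
Event 7 (transfer 200 vacation -> payroll): vacation: 500 - 200 = 300, payroll: 600 + 200 = 800. Balances: payroll=800, brokerage=850, vacation=300
Event 8 (deposit 150 to payroll): payroll: 800 + 150 = 950. Balances: payroll=950, brokerage=850, vacation=300
Event 9 (withdraw 50 from brokerage): brokerage: 850 - 50 = 800. Balances: payroll=950, brokerage=800, vacation=300

Final balance of payroll: 950

Answer: 950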